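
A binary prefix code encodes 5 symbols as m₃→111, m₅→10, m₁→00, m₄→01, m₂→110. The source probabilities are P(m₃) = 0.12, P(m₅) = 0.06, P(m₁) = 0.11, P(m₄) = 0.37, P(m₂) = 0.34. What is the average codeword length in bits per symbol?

L̄ = Σ pᵢ·ℓᵢ = 0.12·3 + 0.06·2 + 0.11·2 + 0.37·2 + 0.34·3 = 2.46 bits/symbol.

2.46 bits/symbol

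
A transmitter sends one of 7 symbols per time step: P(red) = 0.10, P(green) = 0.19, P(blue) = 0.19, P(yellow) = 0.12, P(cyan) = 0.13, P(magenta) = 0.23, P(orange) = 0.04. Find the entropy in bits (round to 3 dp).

H = −Σ pᵢ log₂ pᵢ.
−0.10·log₂(0.10) = 0.3322
−0.19·log₂(0.19) = 0.4552
−0.19·log₂(0.19) = 0.4552
−0.12·log₂(0.12) = 0.3671
−0.13·log₂(0.13) = 0.3826
−0.23·log₂(0.23) = 0.4877
−0.04·log₂(0.04) = 0.1858
Sum ≈ 2.6658 → 2.666 bits.

2.666 bits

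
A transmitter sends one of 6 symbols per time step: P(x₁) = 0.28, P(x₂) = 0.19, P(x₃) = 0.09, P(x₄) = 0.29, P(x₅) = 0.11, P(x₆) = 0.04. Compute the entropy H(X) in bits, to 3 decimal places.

2.336 bits

H = −Σ pᵢ log₂ pᵢ.
−0.28·log₂(0.28) = 0.5142
−0.19·log₂(0.19) = 0.4552
−0.09·log₂(0.09) = 0.3127
−0.29·log₂(0.29) = 0.5179
−0.11·log₂(0.11) = 0.3503
−0.04·log₂(0.04) = 0.1858
Sum ≈ 2.3360 → 2.336 bits.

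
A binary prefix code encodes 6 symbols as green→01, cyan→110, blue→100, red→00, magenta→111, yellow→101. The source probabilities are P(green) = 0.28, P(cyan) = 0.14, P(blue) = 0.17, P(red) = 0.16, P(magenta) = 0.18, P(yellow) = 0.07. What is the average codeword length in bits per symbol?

L̄ = Σ pᵢ·ℓᵢ = 0.28·2 + 0.14·3 + 0.17·3 + 0.16·2 + 0.18·3 + 0.07·3 = 2.56 bits/symbol.

2.56 bits/symbol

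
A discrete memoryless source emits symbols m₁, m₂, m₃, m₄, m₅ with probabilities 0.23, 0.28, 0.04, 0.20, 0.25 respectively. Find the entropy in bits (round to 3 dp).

2.152 bits

H = −Σ pᵢ log₂ pᵢ.
−0.23·log₂(0.23) = 0.4877
−0.28·log₂(0.28) = 0.5142
−0.04·log₂(0.04) = 0.1858
−0.20·log₂(0.20) = 0.4644
−0.25·log₂(0.25) = 0.5000
Sum ≈ 2.1520 → 2.152 bits.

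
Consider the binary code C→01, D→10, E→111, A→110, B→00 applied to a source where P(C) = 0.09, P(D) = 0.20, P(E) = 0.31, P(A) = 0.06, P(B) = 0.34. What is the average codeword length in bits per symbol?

L̄ = Σ pᵢ·ℓᵢ = 0.09·2 + 0.20·2 + 0.31·3 + 0.06·3 + 0.34·2 = 2.37 bits/symbol.

2.37 bits/symbol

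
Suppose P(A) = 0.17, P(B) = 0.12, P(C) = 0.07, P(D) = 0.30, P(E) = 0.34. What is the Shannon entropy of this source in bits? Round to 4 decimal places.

H = −Σ pᵢ log₂ pᵢ.
−0.17·log₂(0.17) = 0.4346
−0.12·log₂(0.12) = 0.3671
−0.07·log₂(0.07) = 0.2686
−0.30·log₂(0.30) = 0.5211
−0.34·log₂(0.34) = 0.5292
Sum ≈ 2.1205 → 2.1205 bits.

2.1205 bits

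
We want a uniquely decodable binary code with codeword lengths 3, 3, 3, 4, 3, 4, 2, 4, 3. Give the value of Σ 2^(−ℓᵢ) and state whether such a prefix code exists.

1.0625; no

With common denominator 2^4 = 16: Σ 2^(−ℓᵢ) = 2/16 + 2/16 + 2/16 + 1/16 + 2/16 + 1/16 + 4/16 + 1/16 + 2/16 = 17/16 = 1.0625.
Kraft's inequality requires Σ ≤ 1; here Σ = 1.0625 > 1, so no such prefix code exists.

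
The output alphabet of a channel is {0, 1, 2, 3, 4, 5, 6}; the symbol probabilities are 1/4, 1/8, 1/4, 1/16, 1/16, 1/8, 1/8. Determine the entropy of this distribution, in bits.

Each probability is a power of 1/2, so log₂(1/p) is an integer.
H = Σ p·log₂(1/p) = 1/4·2 + 1/8·3 + 1/4·2 + 1/16·4 + 1/16·4 + 1/8·3 + 1/8·3 = 2.625 bits.

2.625 bits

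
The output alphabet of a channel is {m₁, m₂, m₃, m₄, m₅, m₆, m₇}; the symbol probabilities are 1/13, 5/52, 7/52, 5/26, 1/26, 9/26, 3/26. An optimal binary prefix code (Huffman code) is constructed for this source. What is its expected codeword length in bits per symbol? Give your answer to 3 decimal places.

2.577 bits/symbol

Repeatedly combine the two least-probable nodes; the expected code length is the sum of the merged weights.
merge 1/26 + 1/13 → 3/26
merge 5/52 + 3/26 → 11/52
merge 3/26 + 7/52 → 1/4
merge 5/26 + 11/52 → 21/52
merge 1/4 + 9/26 → 31/52
merge 21/52 + 31/52 → 1
L = 3/26 + 11/52 + 1/4 + 21/52 + 31/52 + 1 = 67/26 ≈ 2.577 bits/symbol.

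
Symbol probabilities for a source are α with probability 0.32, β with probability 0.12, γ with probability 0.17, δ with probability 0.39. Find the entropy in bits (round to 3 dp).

1.857 bits

H = −Σ pᵢ log₂ pᵢ.
−0.32·log₂(0.32) = 0.5260
−0.12·log₂(0.12) = 0.3671
−0.17·log₂(0.17) = 0.4346
−0.39·log₂(0.39) = 0.5298
Sum ≈ 1.8575 → 1.857 bits.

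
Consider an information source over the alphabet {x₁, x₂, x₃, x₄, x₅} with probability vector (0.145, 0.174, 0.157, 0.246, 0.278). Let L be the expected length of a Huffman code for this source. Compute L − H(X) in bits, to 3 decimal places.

Entropy H = −Σ p log₂ p ≈ 2.2734 bits.
Huffman merges: 29/200+157/1000→151/500; 87/500+123/500→21/50; 139/500+151/500→29/50; 21/50+29/50→1. L = 1151/500 ≈ 2.3020.
L − H = 2.3020 − 2.2734 = 0.029 bits.

0.029 bits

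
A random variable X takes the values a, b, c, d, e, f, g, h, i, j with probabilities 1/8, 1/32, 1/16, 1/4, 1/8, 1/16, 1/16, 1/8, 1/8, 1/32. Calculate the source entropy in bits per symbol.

3.0625 bits

Each probability is a power of 1/2, so log₂(1/p) is an integer.
H = Σ p·log₂(1/p) = 1/8·3 + 1/32·5 + 1/16·4 + 1/4·2 + 1/8·3 + 1/16·4 + 1/16·4 + 1/8·3 + 1/8·3 + 1/32·5 = 3.0625 bits.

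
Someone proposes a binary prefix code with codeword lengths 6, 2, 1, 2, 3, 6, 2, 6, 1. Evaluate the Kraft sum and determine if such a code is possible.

With common denominator 2^6 = 64: Σ 2^(−ℓᵢ) = 1/64 + 16/64 + 32/64 + 16/64 + 8/64 + 1/64 + 16/64 + 1/64 + 32/64 = 123/64 = 1.921875.
Kraft's inequality requires Σ ≤ 1; here Σ = 1.921875 > 1, so no such prefix code exists.

1.921875; no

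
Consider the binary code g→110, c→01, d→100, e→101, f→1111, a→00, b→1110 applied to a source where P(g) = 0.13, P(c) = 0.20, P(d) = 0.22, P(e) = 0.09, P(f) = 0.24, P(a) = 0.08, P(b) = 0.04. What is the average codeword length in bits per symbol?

L̄ = Σ pᵢ·ℓᵢ = 0.13·3 + 0.20·2 + 0.22·3 + 0.09·3 + 0.24·4 + 0.08·2 + 0.04·4 = 3 bits/symbol.

3 bits/symbol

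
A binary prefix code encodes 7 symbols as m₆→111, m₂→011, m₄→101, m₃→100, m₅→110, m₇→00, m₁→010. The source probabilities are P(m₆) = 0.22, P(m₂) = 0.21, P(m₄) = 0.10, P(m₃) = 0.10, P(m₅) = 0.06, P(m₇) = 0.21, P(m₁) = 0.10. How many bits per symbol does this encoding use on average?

2.79 bits/symbol

L̄ = Σ pᵢ·ℓᵢ = 0.22·3 + 0.21·3 + 0.10·3 + 0.10·3 + 0.06·3 + 0.21·2 + 0.10·3 = 2.79 bits/symbol.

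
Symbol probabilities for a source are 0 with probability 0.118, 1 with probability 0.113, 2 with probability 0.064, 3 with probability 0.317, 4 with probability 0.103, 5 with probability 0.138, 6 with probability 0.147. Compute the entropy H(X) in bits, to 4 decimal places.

H = −Σ pᵢ log₂ pᵢ.
−0.118·log₂(0.118) = 0.3638
−0.113·log₂(0.113) = 0.3555
−0.064·log₂(0.064) = 0.2538
−0.317·log₂(0.317) = 0.5254
−0.103·log₂(0.103) = 0.3378
−0.138·log₂(0.138) = 0.3943
−0.147·log₂(0.147) = 0.4066
Sum ≈ 2.6372 → 2.6372 bits.

2.6372 bits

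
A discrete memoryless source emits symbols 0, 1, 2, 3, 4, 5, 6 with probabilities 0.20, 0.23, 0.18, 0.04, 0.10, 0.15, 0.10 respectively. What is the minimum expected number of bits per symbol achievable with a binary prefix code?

2.71 bits/symbol

Repeatedly combine the two least-probable nodes; the expected code length is the sum of the merged weights.
merge 1/25 + 1/10 → 7/50
merge 1/10 + 7/50 → 6/25
merge 3/20 + 9/50 → 33/100
merge 1/5 + 23/100 → 43/100
merge 6/25 + 33/100 → 57/100
merge 43/100 + 57/100 → 1
L = 7/50 + 6/25 + 33/100 + 43/100 + 57/100 + 1 = 271/100 = 2.71 bits/symbol.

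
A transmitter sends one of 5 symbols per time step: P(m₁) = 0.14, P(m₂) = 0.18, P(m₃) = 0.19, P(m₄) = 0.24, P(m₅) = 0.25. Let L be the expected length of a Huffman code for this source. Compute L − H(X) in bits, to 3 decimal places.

Entropy H = −Σ p log₂ p ≈ 2.2918 bits.
Huffman merges: 7/50+9/50→8/25; 19/100+6/25→43/100; 1/4+8/25→57/100; 43/100+57/100→1. L = 58/25 ≈ 2.3200.
L − H = 2.3200 − 2.2918 = 0.028 bits.

0.028 bits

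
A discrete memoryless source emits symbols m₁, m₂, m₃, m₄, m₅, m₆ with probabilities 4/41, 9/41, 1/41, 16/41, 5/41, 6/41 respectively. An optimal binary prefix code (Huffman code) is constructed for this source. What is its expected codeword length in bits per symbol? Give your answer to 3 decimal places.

Repeatedly combine the two least-probable nodes; the expected code length is the sum of the merged weights.
merge 1/41 + 4/41 → 5/41
merge 5/41 + 5/41 → 10/41
merge 6/41 + 9/41 → 15/41
merge 10/41 + 15/41 → 25/41
merge 16/41 + 25/41 → 1
L = 5/41 + 10/41 + 15/41 + 25/41 + 1 = 96/41 ≈ 2.341 bits/symbol.

2.341 bits/symbol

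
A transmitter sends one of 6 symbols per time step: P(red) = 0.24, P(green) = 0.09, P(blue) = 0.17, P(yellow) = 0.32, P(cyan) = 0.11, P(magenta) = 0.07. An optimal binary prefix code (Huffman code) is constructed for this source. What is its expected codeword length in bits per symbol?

2.43 bits/symbol

Repeatedly combine the two least-probable nodes; the expected code length is the sum of the merged weights.
merge 7/100 + 9/100 → 4/25
merge 11/100 + 4/25 → 27/100
merge 17/100 + 6/25 → 41/100
merge 27/100 + 8/25 → 59/100
merge 41/100 + 59/100 → 1
L = 4/25 + 27/100 + 41/100 + 59/100 + 1 = 243/100 = 2.43 bits/symbol.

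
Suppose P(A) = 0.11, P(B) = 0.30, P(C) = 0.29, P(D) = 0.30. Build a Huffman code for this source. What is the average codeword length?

2 bits/symbol

Repeatedly combine the two least-probable nodes; the expected code length is the sum of the merged weights.
merge 11/100 + 29/100 → 2/5
merge 3/10 + 3/10 → 3/5
merge 2/5 + 3/5 → 1
L = 2/5 + 3/5 + 1 = 2 bits/symbol.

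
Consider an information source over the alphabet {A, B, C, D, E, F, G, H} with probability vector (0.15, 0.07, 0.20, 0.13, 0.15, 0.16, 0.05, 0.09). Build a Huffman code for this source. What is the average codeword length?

2.92 bits/symbol

Repeatedly combine the two least-probable nodes; the expected code length is the sum of the merged weights.
merge 1/20 + 7/100 → 3/25
merge 9/100 + 3/25 → 21/100
merge 13/100 + 3/20 → 7/25
merge 3/20 + 4/25 → 31/100
merge 1/5 + 21/100 → 41/100
merge 7/25 + 31/100 → 59/100
merge 41/100 + 59/100 → 1
L = 3/25 + 21/100 + 7/25 + 31/100 + 41/100 + 59/100 + 1 = 73/25 = 2.92 bits/symbol.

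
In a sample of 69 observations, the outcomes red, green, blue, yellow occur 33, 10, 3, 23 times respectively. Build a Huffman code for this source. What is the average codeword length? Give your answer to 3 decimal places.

1.710 bits/symbol

Probabilities are the counts divided by 69.
Repeatedly combine the two least-probable nodes; the expected code length is the sum of the merged weights.
merge 1/23 + 10/69 → 13/69
merge 13/69 + 1/3 → 12/23
merge 11/23 + 12/23 → 1
L = 13/69 + 12/23 + 1 = 118/69 ≈ 1.710 bits/symbol.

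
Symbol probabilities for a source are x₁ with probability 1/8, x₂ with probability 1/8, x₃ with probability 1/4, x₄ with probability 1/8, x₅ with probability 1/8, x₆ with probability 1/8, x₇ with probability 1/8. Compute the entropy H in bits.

Each probability is a power of 1/2, so log₂(1/p) is an integer.
H = Σ p·log₂(1/p) = 1/8·3 + 1/8·3 + 1/4·2 + 1/8·3 + 1/8·3 + 1/8·3 + 1/8·3 = 2.75 bits.

2.75 bits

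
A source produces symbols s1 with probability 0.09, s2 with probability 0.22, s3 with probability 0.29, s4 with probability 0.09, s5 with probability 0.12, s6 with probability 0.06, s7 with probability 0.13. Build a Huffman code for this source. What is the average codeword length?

2.64 bits/symbol

Repeatedly combine the two least-probable nodes; the expected code length is the sum of the merged weights.
merge 3/50 + 9/100 → 3/20
merge 9/100 + 3/25 → 21/100
merge 13/100 + 3/20 → 7/25
merge 21/100 + 11/50 → 43/100
merge 7/25 + 29/100 → 57/100
merge 43/100 + 57/100 → 1
L = 3/20 + 21/100 + 7/25 + 43/100 + 57/100 + 1 = 66/25 = 2.64 bits/symbol.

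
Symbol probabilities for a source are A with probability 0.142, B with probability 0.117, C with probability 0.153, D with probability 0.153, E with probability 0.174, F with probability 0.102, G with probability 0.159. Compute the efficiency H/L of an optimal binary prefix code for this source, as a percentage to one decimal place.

Entropy H = −Σ p log₂ p ≈ 2.7875 bits.
Huffman merges: 51/500+117/1000→219/1000; 71/500+153/1000→59/200; 153/1000+159/1000→39/125; 87/500+219/1000→393/1000; 59/200+39/125→607/1000; 393/1000+607/1000→1. L = 1413/500 ≈ 2.8260.
Efficiency = H/L = 2.7875/2.8260 = 98.6%.

98.6%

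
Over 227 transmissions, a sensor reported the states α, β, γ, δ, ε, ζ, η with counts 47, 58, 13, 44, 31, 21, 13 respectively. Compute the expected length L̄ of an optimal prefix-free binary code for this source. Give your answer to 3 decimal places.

Probabilities are the counts divided by 227.
Repeatedly combine the two least-probable nodes; the expected code length is the sum of the merged weights.
merge 13/227 + 13/227 → 26/227
merge 21/227 + 26/227 → 47/227
merge 31/227 + 44/227 → 75/227
merge 47/227 + 47/227 → 94/227
merge 58/227 + 75/227 → 133/227
merge 94/227 + 133/227 → 1
L = 26/227 + 47/227 + 75/227 + 94/227 + 133/227 + 1 = 602/227 ≈ 2.652 bits/symbol.

2.652 bits/symbol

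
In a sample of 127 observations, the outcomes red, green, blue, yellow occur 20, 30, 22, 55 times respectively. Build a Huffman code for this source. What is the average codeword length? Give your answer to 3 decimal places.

Probabilities are the counts divided by 127.
Repeatedly combine the two least-probable nodes; the expected code length is the sum of the merged weights.
merge 20/127 + 22/127 → 42/127
merge 30/127 + 42/127 → 72/127
merge 55/127 + 72/127 → 1
L = 42/127 + 72/127 + 1 = 241/127 ≈ 1.898 bits/symbol.

1.898 bits/symbol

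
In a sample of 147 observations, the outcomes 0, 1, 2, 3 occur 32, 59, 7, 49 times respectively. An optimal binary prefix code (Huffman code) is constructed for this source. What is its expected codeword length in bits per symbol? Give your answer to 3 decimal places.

Probabilities are the counts divided by 147.
Repeatedly combine the two least-probable nodes; the expected code length is the sum of the merged weights.
merge 1/21 + 32/147 → 13/49
merge 13/49 + 1/3 → 88/147
merge 59/147 + 88/147 → 1
L = 13/49 + 88/147 + 1 = 274/147 ≈ 1.864 bits/symbol.

1.864 bits/symbol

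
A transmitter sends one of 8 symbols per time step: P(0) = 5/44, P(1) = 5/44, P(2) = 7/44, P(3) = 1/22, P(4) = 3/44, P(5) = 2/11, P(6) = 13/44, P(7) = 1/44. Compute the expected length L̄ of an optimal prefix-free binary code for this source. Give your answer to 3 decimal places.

Repeatedly combine the two least-probable nodes; the expected code length is the sum of the merged weights.
merge 1/44 + 1/22 → 3/44
merge 3/44 + 3/44 → 3/22
merge 5/44 + 5/44 → 5/22
merge 3/22 + 7/44 → 13/44
merge 2/11 + 5/22 → 9/22
merge 13/44 + 13/44 → 13/22
merge 9/22 + 13/22 → 1
L = 3/44 + 3/22 + 5/22 + 13/44 + 9/22 + 13/22 + 1 = 30/11 ≈ 2.727 bits/symbol.

2.727 bits/symbol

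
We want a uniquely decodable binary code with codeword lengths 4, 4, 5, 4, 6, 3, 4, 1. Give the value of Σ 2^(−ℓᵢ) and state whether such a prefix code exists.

0.921875; yes

With common denominator 2^6 = 64: Σ 2^(−ℓᵢ) = 4/64 + 4/64 + 2/64 + 4/64 + 1/64 + 8/64 + 4/64 + 32/64 = 59/64 = 0.921875.
Kraft's inequality requires Σ ≤ 1; here Σ = 0.921875 ≤ 1, so such a prefix code exists.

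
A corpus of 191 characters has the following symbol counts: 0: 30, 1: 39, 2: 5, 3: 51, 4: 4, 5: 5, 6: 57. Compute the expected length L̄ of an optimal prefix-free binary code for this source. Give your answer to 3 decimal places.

Probabilities are the counts divided by 191.
Repeatedly combine the two least-probable nodes; the expected code length is the sum of the merged weights.
merge 4/191 + 5/191 → 9/191
merge 5/191 + 9/191 → 14/191
merge 14/191 + 30/191 → 44/191
merge 39/191 + 44/191 → 83/191
merge 51/191 + 57/191 → 108/191
merge 83/191 + 108/191 → 1
L = 9/191 + 14/191 + 44/191 + 83/191 + 108/191 + 1 = 449/191 ≈ 2.351 bits/symbol.

2.351 bits/symbol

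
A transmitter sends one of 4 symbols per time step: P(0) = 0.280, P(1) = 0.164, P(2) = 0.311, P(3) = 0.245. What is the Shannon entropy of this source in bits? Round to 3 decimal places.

H = −Σ pᵢ log₂ pᵢ.
−0.280·log₂(0.280) = 0.5142
−0.164·log₂(0.164) = 0.4278
−0.311·log₂(0.311) = 0.5240
−0.245·log₂(0.245) = 0.4971
Sum ≈ 1.9632 → 1.963 bits.

1.963 bits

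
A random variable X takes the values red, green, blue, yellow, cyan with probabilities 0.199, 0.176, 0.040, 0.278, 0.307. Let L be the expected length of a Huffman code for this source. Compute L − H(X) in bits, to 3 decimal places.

Entropy H = −Σ p log₂ p ≈ 2.1268 bits.
Huffman merges: 1/25+22/125→27/125; 199/1000+27/125→83/200; 139/500+307/1000→117/200; 83/200+117/200→1. L = 277/125 ≈ 2.2160.
L − H = 2.2160 − 2.1268 = 0.089 bits.

0.089 bits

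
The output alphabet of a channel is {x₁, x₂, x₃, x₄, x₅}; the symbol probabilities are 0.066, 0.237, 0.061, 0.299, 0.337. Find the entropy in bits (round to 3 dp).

2.047 bits

H = −Σ pᵢ log₂ pᵢ.
−0.066·log₂(0.066) = 0.2588
−0.237·log₂(0.237) = 0.4923
−0.061·log₂(0.061) = 0.2461
−0.299·log₂(0.299) = 0.5208
−0.337·log₂(0.337) = 0.5288
Sum ≈ 2.0468 → 2.047 bits.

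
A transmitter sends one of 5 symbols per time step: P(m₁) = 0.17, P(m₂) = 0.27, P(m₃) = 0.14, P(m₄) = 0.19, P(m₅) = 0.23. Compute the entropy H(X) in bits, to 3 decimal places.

H = −Σ pᵢ log₂ pᵢ.
−0.17·log₂(0.17) = 0.4346
−0.27·log₂(0.27) = 0.5100
−0.14·log₂(0.14) = 0.3971
−0.19·log₂(0.19) = 0.4552
−0.23·log₂(0.23) = 0.4877
Sum ≈ 2.2846 → 2.285 bits.

2.285 bits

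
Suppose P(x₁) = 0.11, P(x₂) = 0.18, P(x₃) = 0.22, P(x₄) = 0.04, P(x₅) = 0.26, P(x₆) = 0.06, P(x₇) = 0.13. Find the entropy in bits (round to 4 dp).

H = −Σ pᵢ log₂ pᵢ.
−0.11·log₂(0.11) = 0.3503
−0.18·log₂(0.18) = 0.4453
−0.22·log₂(0.22) = 0.4806
−0.04·log₂(0.04) = 0.1858
−0.26·log₂(0.26) = 0.5053
−0.06·log₂(0.06) = 0.2435
−0.13·log₂(0.13) = 0.3826
Sum ≈ 2.5934 → 2.5934 bits.

2.5934 bits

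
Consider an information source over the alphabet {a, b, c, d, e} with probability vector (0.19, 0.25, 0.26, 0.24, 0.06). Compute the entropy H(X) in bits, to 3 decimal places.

2.198 bits

H = −Σ pᵢ log₂ pᵢ.
−0.19·log₂(0.19) = 0.4552
−0.25·log₂(0.25) = 0.5000
−0.26·log₂(0.26) = 0.5053
−0.24·log₂(0.24) = 0.4941
−0.06·log₂(0.06) = 0.2435
Sum ≈ 2.1982 → 2.198 bits.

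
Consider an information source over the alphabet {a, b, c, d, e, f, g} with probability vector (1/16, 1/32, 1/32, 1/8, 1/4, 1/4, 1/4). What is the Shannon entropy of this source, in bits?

2.4375 bits

Each probability is a power of 1/2, so log₂(1/p) is an integer.
H = Σ p·log₂(1/p) = 1/16·4 + 1/32·5 + 1/32·5 + 1/8·3 + 1/4·2 + 1/4·2 + 1/4·2 = 2.4375 bits.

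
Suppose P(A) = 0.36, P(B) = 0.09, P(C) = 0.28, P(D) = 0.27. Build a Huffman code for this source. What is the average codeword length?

2 bits/symbol

Repeatedly combine the two least-probable nodes; the expected code length is the sum of the merged weights.
merge 9/100 + 27/100 → 9/25
merge 7/25 + 9/25 → 16/25
merge 9/25 + 16/25 → 1
L = 9/25 + 16/25 + 1 = 2 bits/symbol.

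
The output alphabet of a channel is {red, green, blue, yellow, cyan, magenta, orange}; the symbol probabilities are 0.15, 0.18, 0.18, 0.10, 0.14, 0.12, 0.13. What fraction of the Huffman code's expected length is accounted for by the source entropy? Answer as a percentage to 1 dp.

98.6%

Entropy H = −Σ p log₂ p ≈ 2.7802 bits.
Huffman merges: 1/10+3/25→11/50; 13/100+7/50→27/100; 3/20+9/50→33/100; 9/50+11/50→2/5; 27/100+33/100→3/5; 2/5+3/5→1. L = 141/50 ≈ 2.8200.
Efficiency = H/L = 2.7802/2.8200 = 98.6%.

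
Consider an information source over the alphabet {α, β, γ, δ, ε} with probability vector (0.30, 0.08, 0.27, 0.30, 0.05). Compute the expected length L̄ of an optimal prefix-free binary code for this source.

2.13 bits/symbol

Repeatedly combine the two least-probable nodes; the expected code length is the sum of the merged weights.
merge 1/20 + 2/25 → 13/100
merge 13/100 + 27/100 → 2/5
merge 3/10 + 3/10 → 3/5
merge 2/5 + 3/5 → 1
L = 13/100 + 2/5 + 3/5 + 1 = 213/100 = 2.13 bits/symbol.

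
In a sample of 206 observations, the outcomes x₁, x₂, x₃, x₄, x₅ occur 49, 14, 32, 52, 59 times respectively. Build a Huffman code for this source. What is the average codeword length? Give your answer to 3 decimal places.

2.223 bits/symbol

Probabilities are the counts divided by 206.
Repeatedly combine the two least-probable nodes; the expected code length is the sum of the merged weights.
merge 7/103 + 16/103 → 23/103
merge 23/103 + 49/206 → 95/206
merge 26/103 + 59/206 → 111/206
merge 95/206 + 111/206 → 1
L = 23/103 + 95/206 + 111/206 + 1 = 229/103 ≈ 2.223 bits/symbol.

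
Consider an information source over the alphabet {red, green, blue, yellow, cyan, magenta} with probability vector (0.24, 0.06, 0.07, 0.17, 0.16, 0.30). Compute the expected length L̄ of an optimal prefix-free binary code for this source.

2.42 bits/symbol

Repeatedly combine the two least-probable nodes; the expected code length is the sum of the merged weights.
merge 3/50 + 7/100 → 13/100
merge 13/100 + 4/25 → 29/100
merge 17/100 + 6/25 → 41/100
merge 29/100 + 3/10 → 59/100
merge 41/100 + 59/100 → 1
L = 13/100 + 29/100 + 41/100 + 59/100 + 1 = 121/50 = 2.42 bits/symbol.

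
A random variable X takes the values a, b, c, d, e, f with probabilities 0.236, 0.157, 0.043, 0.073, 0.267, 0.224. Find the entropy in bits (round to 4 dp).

2.3740 bits

H = −Σ pᵢ log₂ pᵢ.
−0.236·log₂(0.236) = 0.4916
−0.157·log₂(0.157) = 0.4194
−0.043·log₂(0.043) = 0.1952
−0.073·log₂(0.073) = 0.2756
−0.267·log₂(0.267) = 0.5087
−0.224·log₂(0.224) = 0.4835
Sum ≈ 2.3740 → 2.3740 bits.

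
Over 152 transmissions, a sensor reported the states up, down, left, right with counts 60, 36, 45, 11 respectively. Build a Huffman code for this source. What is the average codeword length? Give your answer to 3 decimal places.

1.914 bits/symbol

Probabilities are the counts divided by 152.
Repeatedly combine the two least-probable nodes; the expected code length is the sum of the merged weights.
merge 11/152 + 9/38 → 47/152
merge 45/152 + 47/152 → 23/38
merge 15/38 + 23/38 → 1
L = 47/152 + 23/38 + 1 = 291/152 ≈ 1.914 bits/symbol.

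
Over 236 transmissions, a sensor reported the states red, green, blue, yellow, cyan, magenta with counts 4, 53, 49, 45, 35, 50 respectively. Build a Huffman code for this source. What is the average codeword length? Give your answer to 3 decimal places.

Probabilities are the counts divided by 236.
Repeatedly combine the two least-probable nodes; the expected code length is the sum of the merged weights.
merge 1/59 + 35/236 → 39/236
merge 39/236 + 45/236 → 21/59
merge 49/236 + 25/118 → 99/236
merge 53/236 + 21/59 → 137/236
merge 99/236 + 137/236 → 1
L = 39/236 + 21/59 + 99/236 + 137/236 + 1 = 595/236 ≈ 2.521 bits/symbol.

2.521 bits/symbol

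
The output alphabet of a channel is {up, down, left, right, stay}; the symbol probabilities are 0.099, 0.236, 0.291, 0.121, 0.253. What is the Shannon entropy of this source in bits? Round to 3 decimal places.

H = −Σ pᵢ log₂ pᵢ.
−0.099·log₂(0.099) = 0.3303
−0.236·log₂(0.236) = 0.4916
−0.291·log₂(0.291) = 0.5182
−0.121·log₂(0.121) = 0.3687
−0.253·log₂(0.253) = 0.5016
Sum ≈ 2.2105 → 2.210 bits.

2.210 bits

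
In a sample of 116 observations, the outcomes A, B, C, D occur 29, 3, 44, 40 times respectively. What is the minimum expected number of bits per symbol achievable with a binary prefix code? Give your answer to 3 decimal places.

Probabilities are the counts divided by 116.
Repeatedly combine the two least-probable nodes; the expected code length is the sum of the merged weights.
merge 3/116 + 1/4 → 8/29
merge 8/29 + 10/29 → 18/29
merge 11/29 + 18/29 → 1
L = 8/29 + 18/29 + 1 = 55/29 ≈ 1.897 bits/symbol.

1.897 bits/symbol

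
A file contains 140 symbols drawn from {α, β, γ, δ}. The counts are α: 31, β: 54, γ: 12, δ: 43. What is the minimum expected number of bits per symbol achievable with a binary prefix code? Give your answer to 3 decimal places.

1.921 bits/symbol

Probabilities are the counts divided by 140.
Repeatedly combine the two least-probable nodes; the expected code length is the sum of the merged weights.
merge 3/35 + 31/140 → 43/140
merge 43/140 + 43/140 → 43/70
merge 27/70 + 43/70 → 1
L = 43/140 + 43/70 + 1 = 269/140 ≈ 1.921 bits/symbol.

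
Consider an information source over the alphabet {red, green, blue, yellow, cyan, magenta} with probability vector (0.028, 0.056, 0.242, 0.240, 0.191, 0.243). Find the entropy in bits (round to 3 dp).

2.319 bits

H = −Σ pᵢ log₂ pᵢ.
−0.028·log₂(0.028) = 0.1444
−0.056·log₂(0.056) = 0.2329
−0.242·log₂(0.242) = 0.4954
−0.240·log₂(0.240) = 0.4941
−0.191·log₂(0.191) = 0.4562
−0.243·log₂(0.243) = 0.4960
Sum ≈ 2.3189 → 2.319 bits.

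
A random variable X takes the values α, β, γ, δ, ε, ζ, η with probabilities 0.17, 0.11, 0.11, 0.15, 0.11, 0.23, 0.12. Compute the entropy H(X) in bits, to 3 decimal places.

2.751 bits

H = −Σ pᵢ log₂ pᵢ.
−0.17·log₂(0.17) = 0.4346
−0.11·log₂(0.11) = 0.3503
−0.11·log₂(0.11) = 0.3503
−0.15·log₂(0.15) = 0.4105
−0.11·log₂(0.11) = 0.3503
−0.23·log₂(0.23) = 0.4877
−0.12·log₂(0.12) = 0.3671
Sum ≈ 2.7507 → 2.751 bits.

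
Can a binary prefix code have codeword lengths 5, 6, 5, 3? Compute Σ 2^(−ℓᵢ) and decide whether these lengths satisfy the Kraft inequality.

With common denominator 2^6 = 64: Σ 2^(−ℓᵢ) = 2/64 + 1/64 + 2/64 + 8/64 = 13/64 = 0.203125.
Kraft's inequality requires Σ ≤ 1; here Σ = 0.203125 ≤ 1, so such a prefix code exists.

0.203125; yes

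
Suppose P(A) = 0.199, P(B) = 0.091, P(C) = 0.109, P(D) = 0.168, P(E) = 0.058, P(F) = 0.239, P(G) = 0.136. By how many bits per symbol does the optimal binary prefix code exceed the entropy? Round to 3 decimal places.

0.029 bits

Entropy H = −Σ p log₂ p ≈ 2.6823 bits.
Huffman merges: 29/500+91/1000→149/1000; 109/1000+17/125→49/200; 149/1000+21/125→317/1000; 199/1000+239/1000→219/500; 49/200+317/1000→281/500; 219/500+281/500→1. L = 2711/1000 ≈ 2.7110.
L − H = 2.7110 − 2.6823 = 0.029 bits.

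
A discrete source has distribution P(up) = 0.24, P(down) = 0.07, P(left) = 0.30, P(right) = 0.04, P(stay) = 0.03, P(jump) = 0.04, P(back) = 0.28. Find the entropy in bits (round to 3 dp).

2.321 bits

H = −Σ pᵢ log₂ pᵢ.
−0.24·log₂(0.24) = 0.4941
−0.07·log₂(0.07) = 0.2686
−0.30·log₂(0.30) = 0.5211
−0.04·log₂(0.04) = 0.1858
−0.03·log₂(0.03) = 0.1518
−0.04·log₂(0.04) = 0.1858
−0.28·log₂(0.28) = 0.5142
Sum ≈ 2.3213 → 2.321 bits.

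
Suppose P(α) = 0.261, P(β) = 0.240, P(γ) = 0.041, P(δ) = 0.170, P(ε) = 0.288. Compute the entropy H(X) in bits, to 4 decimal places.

2.1407 bits

H = −Σ pᵢ log₂ pᵢ.
−0.261·log₂(0.261) = 0.5058
−0.240·log₂(0.240) = 0.4941
−0.041·log₂(0.041) = 0.1889
−0.170·log₂(0.170) = 0.4346
−0.288·log₂(0.288) = 0.5172
Sum ≈ 2.1407 → 2.1407 bits.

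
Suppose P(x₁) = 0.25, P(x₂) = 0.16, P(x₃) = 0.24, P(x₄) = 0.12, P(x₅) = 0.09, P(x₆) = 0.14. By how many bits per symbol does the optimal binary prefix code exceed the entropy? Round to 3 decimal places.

Entropy H = −Σ p log₂ p ≈ 2.4940 bits.
Huffman merges: 9/100+3/25→21/100; 7/50+4/25→3/10; 21/100+6/25→9/20; 1/4+3/10→11/20; 9/20+11/20→1. L = 251/100 ≈ 2.5100.
L − H = 2.5100 − 2.4940 = 0.016 bits.

0.016 bits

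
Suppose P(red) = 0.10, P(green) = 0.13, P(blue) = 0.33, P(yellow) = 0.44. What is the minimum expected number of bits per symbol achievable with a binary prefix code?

Repeatedly combine the two least-probable nodes; the expected code length is the sum of the merged weights.
merge 1/10 + 13/100 → 23/100
merge 23/100 + 33/100 → 14/25
merge 11/25 + 14/25 → 1
L = 23/100 + 14/25 + 1 = 179/100 = 1.79 bits/symbol.

1.79 bits/symbol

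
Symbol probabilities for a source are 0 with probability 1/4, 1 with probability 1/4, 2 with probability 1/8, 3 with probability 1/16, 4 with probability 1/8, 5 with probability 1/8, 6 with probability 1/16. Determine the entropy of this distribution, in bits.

2.625 bits

Each probability is a power of 1/2, so log₂(1/p) is an integer.
H = Σ p·log₂(1/p) = 1/4·2 + 1/4·2 + 1/8·3 + 1/16·4 + 1/8·3 + 1/8·3 + 1/16·4 = 2.625 bits.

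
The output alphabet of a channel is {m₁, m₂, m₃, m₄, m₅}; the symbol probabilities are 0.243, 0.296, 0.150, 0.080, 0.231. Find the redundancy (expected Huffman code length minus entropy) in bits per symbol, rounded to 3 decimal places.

Entropy H = −Σ p log₂ p ≈ 2.2062 bits.
Huffman merges: 2/25+3/20→23/100; 23/100+231/1000→461/1000; 243/1000+37/125→539/1000; 461/1000+539/1000→1. L = 223/100 ≈ 2.2300.
L − H = 2.2300 − 2.2062 = 0.024 bits.

0.024 bits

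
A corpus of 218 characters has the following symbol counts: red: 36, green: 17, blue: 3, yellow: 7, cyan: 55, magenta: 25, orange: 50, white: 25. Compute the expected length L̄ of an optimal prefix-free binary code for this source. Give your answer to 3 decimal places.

Probabilities are the counts divided by 218.
Repeatedly combine the two least-probable nodes; the expected code length is the sum of the merged weights.
merge 3/218 + 7/218 → 5/109
merge 5/109 + 17/218 → 27/218
merge 25/218 + 25/218 → 25/109
merge 27/218 + 18/109 → 63/218
merge 25/109 + 25/109 → 50/109
merge 55/218 + 63/218 → 59/109
merge 50/109 + 59/109 → 1
L = 5/109 + 27/218 + 25/109 + 63/218 + 50/109 + 59/109 + 1 = 293/109 ≈ 2.688 bits/symbol.

2.688 bits/symbol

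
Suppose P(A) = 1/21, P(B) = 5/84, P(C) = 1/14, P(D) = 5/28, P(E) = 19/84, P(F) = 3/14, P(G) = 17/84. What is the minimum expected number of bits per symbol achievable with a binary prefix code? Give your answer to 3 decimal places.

2.643 bits/symbol

Repeatedly combine the two least-probable nodes; the expected code length is the sum of the merged weights.
merge 1/21 + 5/84 → 3/28
merge 1/14 + 3/28 → 5/28
merge 5/28 + 5/28 → 5/14
merge 17/84 + 3/14 → 5/12
merge 19/84 + 5/14 → 7/12
merge 5/12 + 7/12 → 1
L = 3/28 + 5/28 + 5/14 + 5/12 + 7/12 + 1 = 37/14 ≈ 2.643 bits/symbol.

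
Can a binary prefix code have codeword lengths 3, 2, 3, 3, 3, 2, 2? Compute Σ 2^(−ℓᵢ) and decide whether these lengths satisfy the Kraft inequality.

1.25; no

With common denominator 2^3 = 8: Σ 2^(−ℓᵢ) = 1/8 + 2/8 + 1/8 + 1/8 + 1/8 + 2/8 + 2/8 = 10/8 = 1.25.
Kraft's inequality requires Σ ≤ 1; here Σ = 1.25 > 1, so no such prefix code exists.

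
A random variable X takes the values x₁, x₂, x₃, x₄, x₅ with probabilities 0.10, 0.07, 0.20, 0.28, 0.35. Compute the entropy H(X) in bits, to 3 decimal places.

H = −Σ pᵢ log₂ pᵢ.
−0.10·log₂(0.10) = 0.3322
−0.07·log₂(0.07) = 0.2686
−0.20·log₂(0.20) = 0.4644
−0.28·log₂(0.28) = 0.5142
−0.35·log₂(0.35) = 0.5301
Sum ≈ 2.1095 → 2.109 bits.

2.109 bits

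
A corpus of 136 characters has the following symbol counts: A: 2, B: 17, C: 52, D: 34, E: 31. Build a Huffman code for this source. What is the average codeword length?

2.125 bits/symbol

Probabilities are the counts divided by 136.
Repeatedly combine the two least-probable nodes; the expected code length is the sum of the merged weights.
merge 1/68 + 1/8 → 19/136
merge 19/136 + 31/136 → 25/68
merge 1/4 + 25/68 → 21/34
merge 13/34 + 21/34 → 1
L = 19/136 + 25/68 + 21/34 + 1 = 17/8 = 2.125 bits/symbol.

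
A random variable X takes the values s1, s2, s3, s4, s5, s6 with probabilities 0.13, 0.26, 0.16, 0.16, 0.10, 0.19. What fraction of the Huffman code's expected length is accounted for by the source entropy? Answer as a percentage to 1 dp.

Entropy H = −Σ p log₂ p ≈ 2.5214 bits.
Huffman merges: 1/10+13/100→23/100; 4/25+4/25→8/25; 19/100+23/100→21/50; 13/50+8/25→29/50; 21/50+29/50→1. L = 51/20 ≈ 2.5500.
Efficiency = H/L = 2.5214/2.5500 = 98.9%.

98.9%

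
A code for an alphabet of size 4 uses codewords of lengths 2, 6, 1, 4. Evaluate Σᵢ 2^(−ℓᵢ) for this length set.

With common denominator 2^6 = 64: Σ 2^(−ℓᵢ) = 16/64 + 1/64 + 32/64 + 4/64 = 53/64 = 0.828125.

0.828125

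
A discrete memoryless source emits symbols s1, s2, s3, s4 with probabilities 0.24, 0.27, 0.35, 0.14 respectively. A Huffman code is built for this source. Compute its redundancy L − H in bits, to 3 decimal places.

0.069 bits

Entropy H = −Σ p log₂ p ≈ 1.9314 bits.
Huffman merges: 7/50+6/25→19/50; 27/100+7/20→31/50; 19/50+31/50→1. L = 2 ≈ 2.0000.
L − H = 2.0000 − 1.9314 = 0.069 bits.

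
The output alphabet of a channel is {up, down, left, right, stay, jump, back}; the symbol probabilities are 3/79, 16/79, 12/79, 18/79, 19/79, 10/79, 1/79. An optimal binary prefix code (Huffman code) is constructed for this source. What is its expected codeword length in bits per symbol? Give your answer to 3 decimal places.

2.557 bits/symbol

Repeatedly combine the two least-probable nodes; the expected code length is the sum of the merged weights.
merge 1/79 + 3/79 → 4/79
merge 4/79 + 10/79 → 14/79
merge 12/79 + 14/79 → 26/79
merge 16/79 + 18/79 → 34/79
merge 19/79 + 26/79 → 45/79
merge 34/79 + 45/79 → 1
L = 4/79 + 14/79 + 26/79 + 34/79 + 45/79 + 1 = 202/79 ≈ 2.557 bits/symbol.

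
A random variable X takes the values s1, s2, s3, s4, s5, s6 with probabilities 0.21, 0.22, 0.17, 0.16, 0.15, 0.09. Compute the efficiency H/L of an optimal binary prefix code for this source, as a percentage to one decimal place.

98.6%

Entropy H = −Σ p log₂ p ≈ 2.5342 bits.
Huffman merges: 9/100+3/20→6/25; 4/25+17/100→33/100; 21/100+11/50→43/100; 6/25+33/100→57/100; 43/100+57/100→1. L = 257/100 ≈ 2.5700.
Efficiency = H/L = 2.5342/2.5700 = 98.6%.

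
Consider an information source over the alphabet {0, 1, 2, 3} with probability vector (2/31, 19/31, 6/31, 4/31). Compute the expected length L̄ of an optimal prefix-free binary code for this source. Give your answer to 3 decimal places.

Repeatedly combine the two least-probable nodes; the expected code length is the sum of the merged weights.
merge 2/31 + 4/31 → 6/31
merge 6/31 + 6/31 → 12/31
merge 12/31 + 19/31 → 1
L = 6/31 + 12/31 + 1 = 49/31 ≈ 1.581 bits/symbol.

1.581 bits/symbol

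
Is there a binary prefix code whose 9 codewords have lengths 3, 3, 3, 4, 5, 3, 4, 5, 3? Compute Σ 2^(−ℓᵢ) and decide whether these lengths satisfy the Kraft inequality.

0.8125; yes

With common denominator 2^5 = 32: Σ 2^(−ℓᵢ) = 4/32 + 4/32 + 4/32 + 2/32 + 1/32 + 4/32 + 2/32 + 1/32 + 4/32 = 26/32 = 0.8125.
Kraft's inequality requires Σ ≤ 1; here Σ = 0.8125 ≤ 1, so such a prefix code exists.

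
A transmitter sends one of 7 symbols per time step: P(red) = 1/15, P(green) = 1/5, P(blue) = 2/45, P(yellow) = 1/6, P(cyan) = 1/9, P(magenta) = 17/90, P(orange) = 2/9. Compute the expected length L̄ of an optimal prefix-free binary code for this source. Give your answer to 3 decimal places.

Repeatedly combine the two least-probable nodes; the expected code length is the sum of the merged weights.
merge 2/45 + 1/15 → 1/9
merge 1/9 + 1/9 → 2/9
merge 1/6 + 17/90 → 16/45
merge 1/5 + 2/9 → 19/45
merge 2/9 + 16/45 → 26/45
merge 19/45 + 26/45 → 1
L = 1/9 + 2/9 + 16/45 + 19/45 + 26/45 + 1 = 121/45 ≈ 2.689 bits/symbol.

2.689 bits/symbol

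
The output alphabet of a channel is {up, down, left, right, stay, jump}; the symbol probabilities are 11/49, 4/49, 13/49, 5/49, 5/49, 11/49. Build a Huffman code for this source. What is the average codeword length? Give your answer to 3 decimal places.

2.469 bits/symbol

Repeatedly combine the two least-probable nodes; the expected code length is the sum of the merged weights.
merge 4/49 + 5/49 → 9/49
merge 5/49 + 9/49 → 2/7
merge 11/49 + 11/49 → 22/49
merge 13/49 + 2/7 → 27/49
merge 22/49 + 27/49 → 1
L = 9/49 + 2/7 + 22/49 + 27/49 + 1 = 121/49 ≈ 2.469 bits/symbol.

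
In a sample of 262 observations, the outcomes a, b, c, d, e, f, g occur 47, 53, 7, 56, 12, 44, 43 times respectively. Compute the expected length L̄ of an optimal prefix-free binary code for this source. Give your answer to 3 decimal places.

2.656 bits/symbol

Probabilities are the counts divided by 262.
Repeatedly combine the two least-probable nodes; the expected code length is the sum of the merged weights.
merge 7/262 + 6/131 → 19/262
merge 19/262 + 43/262 → 31/131
merge 22/131 + 47/262 → 91/262
merge 53/262 + 28/131 → 109/262
merge 31/131 + 91/262 → 153/262
merge 109/262 + 153/262 → 1
L = 19/262 + 31/131 + 91/262 + 109/262 + 153/262 + 1 = 348/131 ≈ 2.656 bits/symbol.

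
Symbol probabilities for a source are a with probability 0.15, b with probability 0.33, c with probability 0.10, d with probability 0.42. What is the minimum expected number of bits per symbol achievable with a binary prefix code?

1.83 bits/symbol

Repeatedly combine the two least-probable nodes; the expected code length is the sum of the merged weights.
merge 1/10 + 3/20 → 1/4
merge 1/4 + 33/100 → 29/50
merge 21/50 + 29/50 → 1
L = 1/4 + 29/50 + 1 = 183/100 = 1.83 bits/symbol.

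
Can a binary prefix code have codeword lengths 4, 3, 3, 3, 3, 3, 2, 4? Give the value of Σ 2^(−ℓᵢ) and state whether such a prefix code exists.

1; yes

With common denominator 2^4 = 16: Σ 2^(−ℓᵢ) = 1/16 + 2/16 + 2/16 + 2/16 + 2/16 + 2/16 + 4/16 + 1/16 = 16/16 = 1.
Kraft's inequality requires Σ ≤ 1; here Σ = 1 ≤ 1, so such a prefix code exists.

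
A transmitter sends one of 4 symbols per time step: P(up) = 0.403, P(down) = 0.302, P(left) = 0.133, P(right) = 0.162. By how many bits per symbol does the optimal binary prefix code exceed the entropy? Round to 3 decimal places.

0.029 bits

Entropy H = −Σ p log₂ p ≈ 1.8626 bits.
Huffman merges: 133/1000+81/500→59/200; 59/200+151/500→597/1000; 403/1000+597/1000→1. L = 473/250 ≈ 1.8920.
L − H = 1.8920 − 1.8626 = 0.029 bits.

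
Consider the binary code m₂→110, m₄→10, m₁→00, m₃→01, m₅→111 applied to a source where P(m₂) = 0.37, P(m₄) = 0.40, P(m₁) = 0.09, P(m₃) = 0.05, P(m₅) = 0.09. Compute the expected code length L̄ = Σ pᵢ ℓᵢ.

L̄ = Σ pᵢ·ℓᵢ = 0.37·3 + 0.40·2 + 0.09·2 + 0.05·2 + 0.09·3 = 2.46 bits/symbol.

2.46 bits/symbol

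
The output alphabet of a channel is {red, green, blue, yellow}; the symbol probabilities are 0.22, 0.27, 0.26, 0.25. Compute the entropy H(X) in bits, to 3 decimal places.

1.996 bits

H = −Σ pᵢ log₂ pᵢ.
−0.22·log₂(0.22) = 0.4806
−0.27·log₂(0.27) = 0.5100
−0.26·log₂(0.26) = 0.5053
−0.25·log₂(0.25) = 0.5000
Sum ≈ 1.9959 → 1.996 bits.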